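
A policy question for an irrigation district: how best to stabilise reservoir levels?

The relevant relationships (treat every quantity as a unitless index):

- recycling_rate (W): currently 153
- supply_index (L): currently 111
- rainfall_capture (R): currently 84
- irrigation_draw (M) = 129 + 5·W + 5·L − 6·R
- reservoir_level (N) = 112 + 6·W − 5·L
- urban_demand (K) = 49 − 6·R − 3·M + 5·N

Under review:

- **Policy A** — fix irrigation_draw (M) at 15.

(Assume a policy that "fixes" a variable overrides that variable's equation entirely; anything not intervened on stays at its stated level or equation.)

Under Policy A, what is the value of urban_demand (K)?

1875

Policy A (M := 15):
  W = 153
  L = 111
  R = 84
  M = 15
  N = 112 + 6·153 − 5·111 = 475
  K = 49 − 6·84 − 3·15 + 5·475 = 1875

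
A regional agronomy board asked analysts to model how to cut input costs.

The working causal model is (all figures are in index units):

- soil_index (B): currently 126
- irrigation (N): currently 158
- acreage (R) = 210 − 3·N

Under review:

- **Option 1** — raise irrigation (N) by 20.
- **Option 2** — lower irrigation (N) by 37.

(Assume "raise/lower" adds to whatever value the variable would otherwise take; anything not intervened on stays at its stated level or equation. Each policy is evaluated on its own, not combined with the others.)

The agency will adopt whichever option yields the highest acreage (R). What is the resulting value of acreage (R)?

Option 1 (N + 20):
  N = 158 + 20 = 178
  R = 210 − 3·178 = -324
Option 2 (N − 37):
  N = 158 − 37 = 121
  R = 210 − 3·121 = -153
Comparing — Option 1: R=-324, Option 2: R=-153. Highest is -153 (Option 2).

-153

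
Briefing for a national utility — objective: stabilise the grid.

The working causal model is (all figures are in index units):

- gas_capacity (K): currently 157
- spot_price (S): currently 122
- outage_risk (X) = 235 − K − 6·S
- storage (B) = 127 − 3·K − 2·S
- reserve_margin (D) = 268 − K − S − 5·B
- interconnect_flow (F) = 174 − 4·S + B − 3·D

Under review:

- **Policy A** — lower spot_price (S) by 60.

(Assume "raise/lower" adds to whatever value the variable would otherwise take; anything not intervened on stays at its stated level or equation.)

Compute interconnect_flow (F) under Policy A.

Policy A (S − 60):
  K = 157
  S = 122 − 60 = 62
  B = 127 − 3·157 − 2·62 = -468
  D = 268 − 157 − 62 − 5·(-468) = 2389
  F = 174 − 4·62 + (-468) − 3·2389 = -7709

-7709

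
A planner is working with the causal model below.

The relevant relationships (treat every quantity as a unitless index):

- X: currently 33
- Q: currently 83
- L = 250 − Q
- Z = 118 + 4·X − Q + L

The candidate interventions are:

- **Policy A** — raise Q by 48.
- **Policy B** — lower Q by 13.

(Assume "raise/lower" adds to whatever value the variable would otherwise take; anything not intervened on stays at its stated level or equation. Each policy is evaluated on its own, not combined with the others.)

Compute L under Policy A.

119

Policy A (Q + 48):
  Q = 83 + 48 = 131
  L = 250 − 131 = 119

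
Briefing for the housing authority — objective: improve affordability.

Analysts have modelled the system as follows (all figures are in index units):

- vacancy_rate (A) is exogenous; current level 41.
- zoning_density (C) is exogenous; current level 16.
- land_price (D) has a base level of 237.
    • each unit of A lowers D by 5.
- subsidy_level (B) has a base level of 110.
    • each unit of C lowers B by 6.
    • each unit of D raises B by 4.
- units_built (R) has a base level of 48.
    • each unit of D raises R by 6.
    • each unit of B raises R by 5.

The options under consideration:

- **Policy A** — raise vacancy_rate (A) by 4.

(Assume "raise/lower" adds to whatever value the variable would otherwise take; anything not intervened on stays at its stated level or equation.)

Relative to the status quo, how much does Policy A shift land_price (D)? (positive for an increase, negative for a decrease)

Baseline:
  A = 41
  D = 237 − 5·41 = 32
Policy A (A + 4):
  A = 41 + 4 = 45
  D = 237 − 5·45 = 12
Change in D: 12 − 32 = -20

-20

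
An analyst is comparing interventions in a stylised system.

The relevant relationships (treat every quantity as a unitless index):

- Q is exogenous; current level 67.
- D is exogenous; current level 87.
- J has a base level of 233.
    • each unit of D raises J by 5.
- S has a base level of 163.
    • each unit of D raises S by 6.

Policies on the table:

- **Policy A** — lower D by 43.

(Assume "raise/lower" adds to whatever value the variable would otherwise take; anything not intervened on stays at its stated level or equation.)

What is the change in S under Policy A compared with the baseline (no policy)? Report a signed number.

Baseline:
  D = 87
  S = 163 + 6·87 = 685
Policy A (D − 43):
  D = 87 − 43 = 44
  S = 163 + 6·44 = 427
Change in S: 427 − 685 = -258

-258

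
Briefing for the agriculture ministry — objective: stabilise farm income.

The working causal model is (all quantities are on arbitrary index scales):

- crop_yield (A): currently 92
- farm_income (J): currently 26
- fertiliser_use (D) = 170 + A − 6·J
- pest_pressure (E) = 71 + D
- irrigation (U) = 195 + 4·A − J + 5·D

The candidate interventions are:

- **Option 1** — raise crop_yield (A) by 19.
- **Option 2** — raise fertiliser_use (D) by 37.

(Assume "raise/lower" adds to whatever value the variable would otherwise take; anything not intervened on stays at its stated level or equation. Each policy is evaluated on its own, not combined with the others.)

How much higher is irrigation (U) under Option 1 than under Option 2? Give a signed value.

-14

Option 1 (A + 19):
  A = 92 + 19 = 111
  J = 26
  D = 170 + 111 − 6·26 = 125
  U = 195 + 4·111 − 26 + 5·125 = 1238
Option 2 (D + 37):
  A = 92
  J = 26
  D = 170 + 92 − 6·26 (+37 from intervention) = 143
  U = 195 + 4·92 − 26 + 5·143 = 1252
U: 1238 − 1252 = -14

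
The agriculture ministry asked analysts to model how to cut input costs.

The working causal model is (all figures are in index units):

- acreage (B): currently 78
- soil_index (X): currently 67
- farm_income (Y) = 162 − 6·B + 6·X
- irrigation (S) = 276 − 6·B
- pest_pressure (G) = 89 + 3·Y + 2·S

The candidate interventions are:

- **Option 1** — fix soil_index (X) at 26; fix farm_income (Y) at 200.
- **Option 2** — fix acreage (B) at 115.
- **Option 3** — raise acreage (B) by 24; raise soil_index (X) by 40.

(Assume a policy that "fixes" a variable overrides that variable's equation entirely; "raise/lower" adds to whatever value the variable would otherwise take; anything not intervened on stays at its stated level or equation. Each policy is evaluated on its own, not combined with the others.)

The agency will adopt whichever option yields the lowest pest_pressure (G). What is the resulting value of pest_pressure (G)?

Option 1 (X := 26, Y := 200):
  B = 78
  X = 26
  Y = 200
  S = 276 − 6·78 = -192
  G = 89 + 3·200 + 2·(-192) = 305
Option 2 (B := 115):
  B = 115
  X = 67
  Y = 162 − 6·115 + 6·67 = -126
  S = 276 − 6·115 = -414
  G = 89 + 3·(-126) + 2·(-414) = -1117
Option 3 (B + 24, X + 40):
  B = 78 + 24 = 102
  X = 67 + 40 = 107
  Y = 162 − 6·102 + 6·107 = 192
  S = 276 − 6·102 = -336
  G = 89 + 3·192 + 2·(-336) = -7
Comparing — Option 1: G=305, Option 2: G=-1117, Option 3: G=-7. Lowest is -1117 (Option 2).

-1117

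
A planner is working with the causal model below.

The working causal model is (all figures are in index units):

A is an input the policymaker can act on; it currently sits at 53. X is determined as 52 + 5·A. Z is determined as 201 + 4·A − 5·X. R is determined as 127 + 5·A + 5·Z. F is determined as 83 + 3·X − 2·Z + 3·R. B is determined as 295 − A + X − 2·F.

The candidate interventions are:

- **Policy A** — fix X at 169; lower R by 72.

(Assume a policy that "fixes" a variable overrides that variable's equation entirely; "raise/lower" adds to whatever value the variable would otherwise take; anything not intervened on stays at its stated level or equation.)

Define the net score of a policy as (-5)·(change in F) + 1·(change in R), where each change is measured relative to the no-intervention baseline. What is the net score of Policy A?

-41172

Baseline:
  A = 53
  X = 52 + 5·53 = 317
  Z = 201 + 4·53 − 5·317 = -1172
  R = 127 + 5·53 + 5·(-1172) = -5468
  F = 83 + 3·317 − 2·(-1172) + 3·(-5468) = -13026
Policy A (X := 169, R − 72):
  A = 53
  X = 169
  Z = 201 + 4·53 − 5·169 = -432
  R = 127 + 5·53 + 5·(-432) (−72 from intervention) = -1840
  F = 83 + 3·169 − 2·(-432) + 3·(-1840) = -4066
ΔF = -4066 − (-13026) = 8960; ΔR = -1840 − (-5468) = 3628
Score = (-5)·8960 + 1·3628 = -41172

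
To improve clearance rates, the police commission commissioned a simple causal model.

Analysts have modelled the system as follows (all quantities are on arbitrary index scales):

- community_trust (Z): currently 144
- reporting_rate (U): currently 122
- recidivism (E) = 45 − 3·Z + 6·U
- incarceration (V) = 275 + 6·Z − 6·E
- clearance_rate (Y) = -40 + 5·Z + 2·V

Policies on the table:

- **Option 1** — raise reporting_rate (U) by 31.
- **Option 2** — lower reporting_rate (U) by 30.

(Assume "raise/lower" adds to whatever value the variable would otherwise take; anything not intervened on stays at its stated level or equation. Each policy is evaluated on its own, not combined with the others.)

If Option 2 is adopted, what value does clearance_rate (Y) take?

Option 2 (U − 30):
  Z = 144
  U = 122 − 30 = 92
  E = 45 − 3·144 + 6·92 = 165
  V = 275 + 6·144 − 6·165 = 149
  Y = -40 + 5·144 + 2·149 = 978

978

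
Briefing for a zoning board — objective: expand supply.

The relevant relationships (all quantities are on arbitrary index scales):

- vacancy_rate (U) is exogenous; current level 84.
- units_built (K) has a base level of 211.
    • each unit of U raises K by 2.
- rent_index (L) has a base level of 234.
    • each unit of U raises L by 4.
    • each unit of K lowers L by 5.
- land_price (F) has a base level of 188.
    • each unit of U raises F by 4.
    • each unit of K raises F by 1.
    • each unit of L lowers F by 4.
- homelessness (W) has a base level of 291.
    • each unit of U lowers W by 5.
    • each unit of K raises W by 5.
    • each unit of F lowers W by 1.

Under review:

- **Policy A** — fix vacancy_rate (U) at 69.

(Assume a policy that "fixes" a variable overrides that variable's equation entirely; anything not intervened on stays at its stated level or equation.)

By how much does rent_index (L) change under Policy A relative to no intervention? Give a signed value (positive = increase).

90

Baseline:
  U = 84
  K = 211 + 2·84 = 379
  L = 234 + 4·84 − 5·379 = -1325
Policy A (U := 69):
  U = 69
  K = 211 + 2·69 = 349
  L = 234 + 4·69 − 5·349 = -1235
Change in L: -1235 − (-1325) = 90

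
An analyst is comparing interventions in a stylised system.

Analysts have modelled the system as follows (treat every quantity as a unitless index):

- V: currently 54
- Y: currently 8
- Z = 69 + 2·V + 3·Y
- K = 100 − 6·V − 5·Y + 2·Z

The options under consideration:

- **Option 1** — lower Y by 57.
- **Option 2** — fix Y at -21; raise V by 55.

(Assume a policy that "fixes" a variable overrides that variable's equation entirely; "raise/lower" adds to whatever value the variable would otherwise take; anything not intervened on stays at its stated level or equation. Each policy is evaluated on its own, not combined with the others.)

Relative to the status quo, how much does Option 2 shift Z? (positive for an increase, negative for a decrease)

23

Baseline:
  V = 54
  Y = 8
  Z = 69 + 2·54 + 3·8 = 201
Option 2 (Y := -21, V + 55):
  V = 54 + 55 = 109
  Y = -21
  Z = 69 + 2·109 + 3·(-21) = 224
Change in Z: 224 − 201 = 23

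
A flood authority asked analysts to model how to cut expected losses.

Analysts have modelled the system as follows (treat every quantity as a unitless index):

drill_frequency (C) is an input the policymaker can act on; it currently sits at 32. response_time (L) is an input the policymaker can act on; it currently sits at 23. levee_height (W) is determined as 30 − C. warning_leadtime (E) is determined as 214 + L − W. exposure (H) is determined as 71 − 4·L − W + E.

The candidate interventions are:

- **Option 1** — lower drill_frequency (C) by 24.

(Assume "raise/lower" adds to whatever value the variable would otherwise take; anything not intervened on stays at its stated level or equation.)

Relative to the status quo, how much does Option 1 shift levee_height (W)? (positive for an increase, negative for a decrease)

24

Baseline:
  C = 32
  W = 30 − 32 = -2
Option 1 (C − 24):
  C = 32 − 24 = 8
  W = 30 − 8 = 22
Change in W: 22 − (-2) = 24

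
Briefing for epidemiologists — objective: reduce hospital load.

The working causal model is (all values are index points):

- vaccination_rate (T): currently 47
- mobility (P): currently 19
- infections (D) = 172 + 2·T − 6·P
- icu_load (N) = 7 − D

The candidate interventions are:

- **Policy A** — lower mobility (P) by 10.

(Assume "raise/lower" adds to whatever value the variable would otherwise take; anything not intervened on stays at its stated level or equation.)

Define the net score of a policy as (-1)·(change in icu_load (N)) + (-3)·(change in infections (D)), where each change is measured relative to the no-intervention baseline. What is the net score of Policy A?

Baseline:
  T = 47
  P = 19
  D = 172 + 2·47 − 6·19 = 152
  N = 7 − 152 = -145
Policy A (P − 10):
  T = 47
  P = 19 − 10 = 9
  D = 172 + 2·47 − 6·9 = 212
  N = 7 − 212 = -205
ΔN = -205 − (-145) = -60; ΔD = 212 − 152 = 60
Score = (-1)·(-60) + (-3)·60 = -120

-120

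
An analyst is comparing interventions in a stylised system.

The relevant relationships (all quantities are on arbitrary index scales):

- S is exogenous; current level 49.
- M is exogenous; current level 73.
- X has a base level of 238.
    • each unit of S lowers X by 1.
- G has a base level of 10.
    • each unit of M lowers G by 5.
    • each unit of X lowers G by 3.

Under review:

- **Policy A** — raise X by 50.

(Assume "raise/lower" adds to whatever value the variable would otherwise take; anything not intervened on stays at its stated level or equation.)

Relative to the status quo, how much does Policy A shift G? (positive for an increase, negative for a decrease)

Baseline:
  S = 49
  M = 73
  X = 238 − 49 = 189
  G = 10 − 5·73 − 3·189 = -922
Policy A (X + 50):
  S = 49
  M = 73
  X = 238 − 49 (+50 from intervention) = 239
  G = 10 − 5·73 − 3·239 = -1072
Change in G: -1072 − (-922) = -150

-150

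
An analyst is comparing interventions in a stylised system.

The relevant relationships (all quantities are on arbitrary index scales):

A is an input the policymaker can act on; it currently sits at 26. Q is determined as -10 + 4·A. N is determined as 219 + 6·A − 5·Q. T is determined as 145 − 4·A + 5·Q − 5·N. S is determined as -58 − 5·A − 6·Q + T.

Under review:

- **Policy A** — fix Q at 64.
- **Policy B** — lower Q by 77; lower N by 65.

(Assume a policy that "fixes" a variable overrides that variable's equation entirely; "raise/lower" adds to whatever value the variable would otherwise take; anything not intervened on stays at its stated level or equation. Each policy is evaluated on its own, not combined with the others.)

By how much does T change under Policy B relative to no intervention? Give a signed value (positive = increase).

-1985

Baseline:
  A = 26
  Q = -10 + 4·26 = 94
  N = 219 + 6·26 − 5·94 = -95
  T = 145 − 4·26 + 5·94 − 5·(-95) = 986
Policy B (Q − 77, N − 65):
  A = 26
  Q = -10 + 4·26 (−77 from intervention) = 17
  N = 219 + 6·26 − 5·17 (−65 from intervention) = 225
  T = 145 − 4·26 + 5·17 − 5·225 = -999
Change in T: -999 − 986 = -1985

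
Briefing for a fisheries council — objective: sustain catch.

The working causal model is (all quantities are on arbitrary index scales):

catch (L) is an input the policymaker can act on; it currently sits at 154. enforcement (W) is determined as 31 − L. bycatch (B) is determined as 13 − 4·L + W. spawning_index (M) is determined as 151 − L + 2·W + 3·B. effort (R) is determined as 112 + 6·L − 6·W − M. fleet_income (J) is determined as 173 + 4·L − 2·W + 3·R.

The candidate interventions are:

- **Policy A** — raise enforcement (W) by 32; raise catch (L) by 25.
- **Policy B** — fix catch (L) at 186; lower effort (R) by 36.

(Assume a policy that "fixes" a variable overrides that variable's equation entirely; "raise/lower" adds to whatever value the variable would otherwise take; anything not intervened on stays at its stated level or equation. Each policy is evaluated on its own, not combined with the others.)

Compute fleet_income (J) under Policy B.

16602

Policy B (L := 186, R − 36):
  L = 186
  W = 31 − 186 = -155
  B = 13 − 4·186 + (-155) = -886
  M = 151 − 186 + 2·(-155) + 3·(-886) = -3003
  R = 112 + 6·186 − 6·(-155) − (-3003) (−36 from intervention) = 5125
  J = 173 + 4·186 − 2·(-155) + 3·5125 = 16602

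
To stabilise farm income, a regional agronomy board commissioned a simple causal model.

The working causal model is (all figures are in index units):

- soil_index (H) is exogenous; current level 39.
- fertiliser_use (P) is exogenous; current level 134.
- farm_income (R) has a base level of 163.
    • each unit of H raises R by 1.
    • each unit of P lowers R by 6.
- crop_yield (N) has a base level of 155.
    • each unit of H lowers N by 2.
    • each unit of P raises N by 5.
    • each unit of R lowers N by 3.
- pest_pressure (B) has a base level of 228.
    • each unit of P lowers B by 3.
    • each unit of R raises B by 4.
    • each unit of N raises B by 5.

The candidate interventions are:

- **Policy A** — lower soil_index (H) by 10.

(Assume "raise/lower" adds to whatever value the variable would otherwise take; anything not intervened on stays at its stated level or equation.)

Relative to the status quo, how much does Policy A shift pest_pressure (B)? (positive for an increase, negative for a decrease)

Baseline:
  H = 39
  P = 134
  R = 163 + 39 − 6·134 = -602
  N = 155 − 2·39 + 5·134 − 3·(-602) = 2553
  B = 228 − 3·134 + 4·(-602) + 5·2553 = 10183
Policy A (H − 10):
  H = 39 − 10 = 29
  P = 134
  R = 163 + 29 − 6·134 = -612
  N = 155 − 2·29 + 5·134 − 3·(-612) = 2603
  B = 228 − 3·134 + 4·(-612) + 5·2603 = 10393
Change in B: 10393 − 10183 = 210

210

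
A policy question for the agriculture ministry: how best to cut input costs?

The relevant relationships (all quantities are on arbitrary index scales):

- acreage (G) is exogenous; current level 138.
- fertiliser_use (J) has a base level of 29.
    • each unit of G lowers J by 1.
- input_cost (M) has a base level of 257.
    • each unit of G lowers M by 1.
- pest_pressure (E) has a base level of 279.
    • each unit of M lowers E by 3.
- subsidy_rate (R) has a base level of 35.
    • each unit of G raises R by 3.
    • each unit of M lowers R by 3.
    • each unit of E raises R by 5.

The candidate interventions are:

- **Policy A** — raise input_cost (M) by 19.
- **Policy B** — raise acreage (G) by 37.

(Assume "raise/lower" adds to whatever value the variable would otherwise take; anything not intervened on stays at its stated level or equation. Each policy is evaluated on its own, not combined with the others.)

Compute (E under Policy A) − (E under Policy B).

Policy A (M + 19):
  G = 138
  M = 257 − 138 (+19 from intervention) = 138
  E = 279 − 3·138 = -135
Policy B (G + 37):
  G = 138 + 37 = 175
  M = 257 − 175 = 82
  E = 279 − 3·82 = 33
E: -135 − 33 = -168

-168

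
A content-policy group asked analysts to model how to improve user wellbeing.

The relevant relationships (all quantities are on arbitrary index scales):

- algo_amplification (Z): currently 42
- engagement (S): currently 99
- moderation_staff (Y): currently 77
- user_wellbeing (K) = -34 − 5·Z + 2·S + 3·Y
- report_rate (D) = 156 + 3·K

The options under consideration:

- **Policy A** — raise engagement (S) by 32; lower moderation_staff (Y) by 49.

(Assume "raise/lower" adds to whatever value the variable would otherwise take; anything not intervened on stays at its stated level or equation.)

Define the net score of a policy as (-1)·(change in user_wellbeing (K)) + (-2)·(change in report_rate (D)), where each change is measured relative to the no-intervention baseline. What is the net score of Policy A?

581

Baseline:
  Z = 42
  S = 99
  Y = 77
  K = -34 − 5·42 + 2·99 + 3·77 = 185
  D = 156 + 3·185 = 711
Policy A (S + 32, Y − 49):
  Z = 42
  S = 99 + 32 = 131
  Y = 77 − 49 = 28
  K = -34 − 5·42 + 2·131 + 3·28 = 102
  D = 156 + 3·102 = 462
ΔK = 102 − 185 = -83; ΔD = 462 − 711 = -249
Score = (-1)·(-83) + (-2)·(-249) = 581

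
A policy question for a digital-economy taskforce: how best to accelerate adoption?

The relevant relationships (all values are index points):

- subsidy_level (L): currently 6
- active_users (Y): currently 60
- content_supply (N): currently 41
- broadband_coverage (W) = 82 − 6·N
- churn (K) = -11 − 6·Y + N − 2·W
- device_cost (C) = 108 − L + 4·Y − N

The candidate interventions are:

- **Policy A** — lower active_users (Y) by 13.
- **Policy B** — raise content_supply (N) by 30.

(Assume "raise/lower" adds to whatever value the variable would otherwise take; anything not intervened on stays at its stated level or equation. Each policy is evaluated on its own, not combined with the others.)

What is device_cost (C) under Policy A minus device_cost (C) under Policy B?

-22

Policy A (Y − 13):
  L = 6
  Y = 60 − 13 = 47
  N = 41
  C = 108 − 6 + 4·47 − 41 = 249
Policy B (N + 30):
  L = 6
  Y = 60
  N = 41 + 30 = 71
  C = 108 − 6 + 4·60 − 71 = 271
C: 249 − 271 = -22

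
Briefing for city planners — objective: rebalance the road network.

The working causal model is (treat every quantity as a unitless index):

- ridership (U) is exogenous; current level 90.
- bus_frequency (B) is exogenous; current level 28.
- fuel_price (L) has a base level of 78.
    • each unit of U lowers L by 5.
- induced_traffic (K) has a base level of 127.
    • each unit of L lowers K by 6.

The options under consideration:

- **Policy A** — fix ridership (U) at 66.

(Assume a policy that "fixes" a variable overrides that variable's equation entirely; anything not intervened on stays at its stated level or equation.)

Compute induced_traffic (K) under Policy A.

1639

Policy A (U := 66):
  U = 66
  L = 78 − 5·66 = -252
  K = 127 − 6·(-252) = 1639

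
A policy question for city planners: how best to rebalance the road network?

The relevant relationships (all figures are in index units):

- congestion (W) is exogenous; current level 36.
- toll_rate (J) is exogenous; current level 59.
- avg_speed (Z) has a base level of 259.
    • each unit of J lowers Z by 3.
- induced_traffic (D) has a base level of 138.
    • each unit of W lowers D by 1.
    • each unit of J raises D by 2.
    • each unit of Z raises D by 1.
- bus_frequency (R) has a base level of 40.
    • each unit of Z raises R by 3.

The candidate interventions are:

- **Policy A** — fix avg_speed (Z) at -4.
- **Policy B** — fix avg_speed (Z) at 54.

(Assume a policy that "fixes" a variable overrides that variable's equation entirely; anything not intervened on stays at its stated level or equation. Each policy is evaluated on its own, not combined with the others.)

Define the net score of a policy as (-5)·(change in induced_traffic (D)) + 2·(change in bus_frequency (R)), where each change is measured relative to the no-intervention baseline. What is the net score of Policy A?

Baseline:
  W = 36
  J = 59
  Z = 259 − 3·59 = 82
  D = 138 − 36 + 2·59 + 82 = 302
  R = 40 + 3·82 = 286
Policy A (Z := -4):
  W = 36
  J = 59
  Z = -4
  D = 138 − 36 + 2·59 + (-4) = 216
  R = 40 + 3·(-4) = 28
ΔD = 216 − 302 = -86; ΔR = 28 − 286 = -258
Score = (-5)·(-86) + 2·(-258) = -86

-86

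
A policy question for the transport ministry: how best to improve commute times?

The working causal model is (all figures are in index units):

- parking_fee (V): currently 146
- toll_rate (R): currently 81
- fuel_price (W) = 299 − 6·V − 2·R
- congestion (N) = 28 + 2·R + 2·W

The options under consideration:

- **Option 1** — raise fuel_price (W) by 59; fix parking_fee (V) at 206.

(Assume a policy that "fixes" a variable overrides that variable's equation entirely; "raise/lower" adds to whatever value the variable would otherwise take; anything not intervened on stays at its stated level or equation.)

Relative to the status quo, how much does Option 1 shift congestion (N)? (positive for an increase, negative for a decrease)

Baseline:
  V = 146
  R = 81
  W = 299 − 6·146 − 2·81 = -739
  N = 28 + 2·81 + 2·(-739) = -1288
Option 1 (W + 59, V := 206):
  V = 206
  R = 81
  W = 299 − 6·206 − 2·81 (+59 from intervention) = -1040
  N = 28 + 2·81 + 2·(-1040) = -1890
Change in N: -1890 − (-1288) = -602

-602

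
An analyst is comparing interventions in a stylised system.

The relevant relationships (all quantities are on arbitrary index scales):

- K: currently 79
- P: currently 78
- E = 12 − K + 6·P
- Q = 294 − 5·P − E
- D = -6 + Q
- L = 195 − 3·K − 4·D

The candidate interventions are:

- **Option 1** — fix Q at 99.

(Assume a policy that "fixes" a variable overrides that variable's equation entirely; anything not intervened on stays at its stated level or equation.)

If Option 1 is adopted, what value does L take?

Option 1 (Q := 99):
  K = 79
  P = 78
  E = 12 − 79 + 6·78 = 401
  Q = 99
  D = -6 + 99 = 93
  L = 195 − 3·79 − 4·93 = -414

-414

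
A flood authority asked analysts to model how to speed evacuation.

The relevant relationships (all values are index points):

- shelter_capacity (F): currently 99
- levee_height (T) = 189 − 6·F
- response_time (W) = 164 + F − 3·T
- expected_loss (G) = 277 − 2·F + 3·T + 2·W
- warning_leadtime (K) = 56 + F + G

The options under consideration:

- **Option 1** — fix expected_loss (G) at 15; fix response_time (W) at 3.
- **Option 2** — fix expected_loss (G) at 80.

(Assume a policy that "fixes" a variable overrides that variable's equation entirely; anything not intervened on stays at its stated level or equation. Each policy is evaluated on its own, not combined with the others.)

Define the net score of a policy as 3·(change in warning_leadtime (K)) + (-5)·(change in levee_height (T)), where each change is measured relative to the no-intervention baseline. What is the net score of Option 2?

Baseline:
  F = 99
  T = 189 − 6·99 = -405
  W = 164 + 99 − 3·(-405) = 1478
  G = 277 − 2·99 + 3·(-405) + 2·1478 = 1820
  K = 56 + 99 + 1820 = 1975
Option 2 (G := 80):
  F = 99
  T = 189 − 6·99 = -405
  W = 164 + 99 − 3·(-405) = 1478
  G = 80
  K = 56 + 99 + 80 = 235
ΔK = 235 − 1975 = -1740; ΔT = -405 − (-405) = 0
Score = 3·(-1740) + (-5)·0 = -5220

-5220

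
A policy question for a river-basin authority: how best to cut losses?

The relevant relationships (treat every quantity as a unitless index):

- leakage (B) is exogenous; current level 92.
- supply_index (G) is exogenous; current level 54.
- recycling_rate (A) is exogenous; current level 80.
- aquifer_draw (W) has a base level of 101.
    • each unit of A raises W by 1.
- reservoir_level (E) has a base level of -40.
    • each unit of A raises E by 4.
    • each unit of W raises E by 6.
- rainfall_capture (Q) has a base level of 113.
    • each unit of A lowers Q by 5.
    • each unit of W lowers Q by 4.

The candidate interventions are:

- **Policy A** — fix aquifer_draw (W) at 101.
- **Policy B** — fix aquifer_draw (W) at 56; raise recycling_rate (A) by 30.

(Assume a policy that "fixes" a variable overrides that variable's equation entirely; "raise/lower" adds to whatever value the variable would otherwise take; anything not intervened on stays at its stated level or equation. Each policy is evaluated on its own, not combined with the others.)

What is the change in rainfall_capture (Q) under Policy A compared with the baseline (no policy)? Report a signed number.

Baseline:
  A = 80
  W = 101 + 80 = 181
  Q = 113 − 5·80 − 4·181 = -1011
Policy A (W := 101):
  A = 80
  W = 101
  Q = 113 − 5·80 − 4·101 = -691
Change in Q: -691 − (-1011) = 320

320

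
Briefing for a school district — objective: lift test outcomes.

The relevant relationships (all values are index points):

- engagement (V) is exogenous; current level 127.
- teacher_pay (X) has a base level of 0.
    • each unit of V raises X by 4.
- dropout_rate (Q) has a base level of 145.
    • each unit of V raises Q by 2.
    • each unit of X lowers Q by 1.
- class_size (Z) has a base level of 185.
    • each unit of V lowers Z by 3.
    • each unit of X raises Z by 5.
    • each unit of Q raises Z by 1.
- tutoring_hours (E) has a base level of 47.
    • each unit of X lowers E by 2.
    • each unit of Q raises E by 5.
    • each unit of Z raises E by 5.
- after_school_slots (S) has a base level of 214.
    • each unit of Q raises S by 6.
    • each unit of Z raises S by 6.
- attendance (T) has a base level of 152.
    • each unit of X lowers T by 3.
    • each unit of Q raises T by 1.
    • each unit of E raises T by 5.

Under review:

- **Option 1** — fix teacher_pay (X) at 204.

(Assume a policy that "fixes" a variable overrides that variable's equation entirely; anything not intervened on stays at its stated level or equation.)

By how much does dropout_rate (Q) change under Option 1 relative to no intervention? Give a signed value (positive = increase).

Baseline:
  V = 127
  X = 0 + 4·127 = 508
  Q = 145 + 2·127 − 508 = -109
Option 1 (X := 204):
  V = 127
  X = 204
  Q = 145 + 2·127 − 204 = 195
Change in Q: 195 − (-109) = 304

304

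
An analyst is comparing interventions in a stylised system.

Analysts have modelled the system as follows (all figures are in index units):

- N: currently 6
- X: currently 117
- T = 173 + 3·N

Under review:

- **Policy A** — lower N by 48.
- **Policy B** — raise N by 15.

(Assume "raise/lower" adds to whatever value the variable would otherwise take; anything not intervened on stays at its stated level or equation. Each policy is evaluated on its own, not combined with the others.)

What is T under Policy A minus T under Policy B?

-189

Policy A (N − 48):
  N = 6 − 48 = -42
  T = 173 + 3·(-42) = 47
Policy B (N + 15):
  N = 6 + 15 = 21
  T = 173 + 3·21 = 236
T: 47 − 236 = -189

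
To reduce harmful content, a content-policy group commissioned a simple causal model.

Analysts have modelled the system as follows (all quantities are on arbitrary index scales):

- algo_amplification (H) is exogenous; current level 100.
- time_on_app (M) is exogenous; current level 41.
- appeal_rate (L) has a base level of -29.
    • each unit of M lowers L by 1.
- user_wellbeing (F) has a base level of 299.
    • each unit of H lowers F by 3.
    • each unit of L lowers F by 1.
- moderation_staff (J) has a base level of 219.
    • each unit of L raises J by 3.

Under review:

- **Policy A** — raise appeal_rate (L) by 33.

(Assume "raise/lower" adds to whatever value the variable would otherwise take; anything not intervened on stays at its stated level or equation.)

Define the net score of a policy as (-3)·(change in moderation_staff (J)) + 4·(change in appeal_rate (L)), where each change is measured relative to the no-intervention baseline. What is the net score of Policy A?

-165

Baseline:
  M = 41
  L = -29 − 41 = -70
  J = 219 + 3·(-70) = 9
Policy A (L + 33):
  M = 41
  L = -29 − 41 (+33 from intervention) = -37
  J = 219 + 3·(-37) = 108
ΔJ = 108 − 9 = 99; ΔL = -37 − (-70) = 33
Score = (-3)·99 + 4·33 = -165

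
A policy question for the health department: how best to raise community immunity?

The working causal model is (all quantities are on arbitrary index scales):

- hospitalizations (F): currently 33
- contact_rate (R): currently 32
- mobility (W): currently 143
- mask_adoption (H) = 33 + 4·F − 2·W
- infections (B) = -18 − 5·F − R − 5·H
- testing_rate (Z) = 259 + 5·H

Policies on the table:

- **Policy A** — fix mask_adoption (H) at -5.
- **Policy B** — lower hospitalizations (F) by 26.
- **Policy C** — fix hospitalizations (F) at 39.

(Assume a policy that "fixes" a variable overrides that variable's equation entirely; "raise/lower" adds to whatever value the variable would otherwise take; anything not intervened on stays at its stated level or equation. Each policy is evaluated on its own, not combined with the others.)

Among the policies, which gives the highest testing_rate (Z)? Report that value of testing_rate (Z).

234

Policy A (H := -5):
  F = 33
  W = 143
  H = -5
  Z = 259 + 5·(-5) = 234
Policy B (F − 26):
  F = 33 − 26 = 7
  W = 143
  H = 33 + 4·7 − 2·143 = -225
  Z = 259 + 5·(-225) = -866
Policy C (F := 39):
  F = 39
  W = 143
  H = 33 + 4·39 − 2·143 = -97
  Z = 259 + 5·(-97) = -226
Comparing — Policy A: Z=234, Policy B: Z=-866, Policy C: Z=-226. Highest is 234 (Policy A).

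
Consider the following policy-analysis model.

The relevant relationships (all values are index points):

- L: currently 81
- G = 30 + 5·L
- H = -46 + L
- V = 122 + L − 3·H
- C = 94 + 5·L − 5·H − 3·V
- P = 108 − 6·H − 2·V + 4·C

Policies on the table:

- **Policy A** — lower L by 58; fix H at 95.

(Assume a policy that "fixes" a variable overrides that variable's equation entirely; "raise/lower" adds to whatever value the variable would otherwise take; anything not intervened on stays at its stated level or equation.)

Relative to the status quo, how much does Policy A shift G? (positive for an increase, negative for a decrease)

-290

Baseline:
  L = 81
  G = 30 + 5·81 = 435
Policy A (L − 58, H := 95):
  L = 81 − 58 = 23
  G = 30 + 5·23 = 145
Change in G: 145 − 435 = -290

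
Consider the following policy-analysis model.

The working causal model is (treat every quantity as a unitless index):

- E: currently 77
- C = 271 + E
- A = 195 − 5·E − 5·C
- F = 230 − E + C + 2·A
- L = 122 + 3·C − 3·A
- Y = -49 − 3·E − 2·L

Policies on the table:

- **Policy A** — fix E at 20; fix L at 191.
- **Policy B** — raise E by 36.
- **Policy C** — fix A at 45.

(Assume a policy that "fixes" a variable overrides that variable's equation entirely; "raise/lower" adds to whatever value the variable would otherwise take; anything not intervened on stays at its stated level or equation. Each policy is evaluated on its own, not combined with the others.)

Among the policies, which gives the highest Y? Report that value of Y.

Policy A (E := 20, L := 191):
  E = 20
  C = 271 + 20 = 291
  A = 195 − 5·20 − 5·291 = -1360
  L = 191
  Y = -49 − 3·20 − 2·191 = -491
Policy B (E + 36):
  E = 77 + 36 = 113
  C = 271 + 113 = 384
  A = 195 − 5·113 − 5·384 = -2290
  L = 122 + 3·384 − 3·(-2290) = 8144
  Y = -49 − 3·113 − 2·8144 = -16676
Policy C (A := 45):
  E = 77
  C = 271 + 77 = 348
  A = 45
  L = 122 + 3·348 − 3·45 = 1031
  Y = -49 − 3·77 − 2·1031 = -2342
Comparing — Policy A: Y=-491, Policy B: Y=-16676, Policy C: Y=-2342. Highest is -491 (Policy A).

-491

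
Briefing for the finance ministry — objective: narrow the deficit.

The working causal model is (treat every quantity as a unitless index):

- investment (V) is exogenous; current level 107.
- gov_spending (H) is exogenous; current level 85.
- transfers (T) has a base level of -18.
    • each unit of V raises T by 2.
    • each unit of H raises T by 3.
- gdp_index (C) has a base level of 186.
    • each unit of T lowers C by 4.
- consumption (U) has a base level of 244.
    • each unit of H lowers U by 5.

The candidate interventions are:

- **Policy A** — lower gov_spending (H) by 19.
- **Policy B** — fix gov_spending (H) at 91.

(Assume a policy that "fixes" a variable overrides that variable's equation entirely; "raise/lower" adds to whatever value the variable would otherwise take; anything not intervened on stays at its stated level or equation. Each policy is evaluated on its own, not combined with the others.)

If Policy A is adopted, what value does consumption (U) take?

-86

Policy A (H − 19):
  H = 85 − 19 = 66
  U = 244 − 5·66 = -86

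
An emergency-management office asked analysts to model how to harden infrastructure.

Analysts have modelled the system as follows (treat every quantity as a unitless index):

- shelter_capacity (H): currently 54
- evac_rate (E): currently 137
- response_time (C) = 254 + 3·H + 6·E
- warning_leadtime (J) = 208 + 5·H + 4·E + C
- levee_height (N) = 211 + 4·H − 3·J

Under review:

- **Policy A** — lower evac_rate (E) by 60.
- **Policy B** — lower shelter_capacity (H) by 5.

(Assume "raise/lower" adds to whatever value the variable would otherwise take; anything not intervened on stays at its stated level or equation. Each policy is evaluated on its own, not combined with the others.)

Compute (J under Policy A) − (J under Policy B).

Policy A (E − 60):
  H = 54
  E = 137 − 60 = 77
  C = 254 + 3·54 + 6·77 = 878
  J = 208 + 5·54 + 4·77 + 878 = 1664
Policy B (H − 5):
  H = 54 − 5 = 49
  E = 137
  C = 254 + 3·49 + 6·137 = 1223
  J = 208 + 5·49 + 4·137 + 1223 = 2224
J: 1664 − 2224 = -560

-560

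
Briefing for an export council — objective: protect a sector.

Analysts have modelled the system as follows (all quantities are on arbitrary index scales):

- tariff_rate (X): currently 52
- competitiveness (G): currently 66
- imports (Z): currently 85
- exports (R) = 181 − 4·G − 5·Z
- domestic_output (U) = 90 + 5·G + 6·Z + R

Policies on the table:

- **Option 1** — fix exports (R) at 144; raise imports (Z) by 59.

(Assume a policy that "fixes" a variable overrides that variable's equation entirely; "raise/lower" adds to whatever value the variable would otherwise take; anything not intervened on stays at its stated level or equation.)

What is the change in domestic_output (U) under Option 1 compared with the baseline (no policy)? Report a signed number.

1006

Baseline:
  G = 66
  Z = 85
  R = 181 − 4·66 − 5·85 = -508
  U = 90 + 5·66 + 6·85 + (-508) = 422
Option 1 (R := 144, Z + 59):
  G = 66
  Z = 85 + 59 = 144
  R = 144
  U = 90 + 5·66 + 6·144 + 144 = 1428
Change in U: 1428 − 422 = 1006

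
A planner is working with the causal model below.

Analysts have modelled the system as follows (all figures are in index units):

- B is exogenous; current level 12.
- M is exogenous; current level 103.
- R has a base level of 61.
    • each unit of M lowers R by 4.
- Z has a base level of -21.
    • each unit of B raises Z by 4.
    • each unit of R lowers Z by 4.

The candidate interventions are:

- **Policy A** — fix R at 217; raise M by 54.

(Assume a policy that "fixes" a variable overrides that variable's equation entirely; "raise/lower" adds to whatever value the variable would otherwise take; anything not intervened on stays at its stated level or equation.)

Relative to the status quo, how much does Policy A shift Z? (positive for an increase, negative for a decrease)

Baseline:
  B = 12
  M = 103
  R = 61 − 4·103 = -351
  Z = -21 + 4·12 − 4·(-351) = 1431
Policy A (R := 217, M + 54):
  B = 12
  M = 103 + 54 = 157
  R = 217
  Z = -21 + 4·12 − 4·217 = -841
Change in Z: -841 − 1431 = -2272

-2272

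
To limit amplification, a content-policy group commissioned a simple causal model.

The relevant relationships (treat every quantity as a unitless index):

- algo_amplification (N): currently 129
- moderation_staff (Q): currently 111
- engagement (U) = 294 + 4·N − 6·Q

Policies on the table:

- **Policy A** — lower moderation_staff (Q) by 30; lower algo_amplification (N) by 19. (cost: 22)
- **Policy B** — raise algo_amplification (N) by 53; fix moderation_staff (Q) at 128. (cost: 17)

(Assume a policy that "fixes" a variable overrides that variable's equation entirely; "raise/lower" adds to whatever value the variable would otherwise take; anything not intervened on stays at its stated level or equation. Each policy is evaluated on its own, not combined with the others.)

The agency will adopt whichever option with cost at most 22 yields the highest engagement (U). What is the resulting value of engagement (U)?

Policy A (Q − 30, N − 19):
  N = 129 − 19 = 110
  Q = 111 − 30 = 81
  U = 294 + 4·110 − 6·81 = 248
Policy B (N + 53, Q := 128):
  N = 129 + 53 = 182
  Q = 128
  U = 294 + 4·182 − 6·128 = 254
Comparing — Policy A: U=248, Policy B: U=254. Highest is 254 (Policy B).

254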